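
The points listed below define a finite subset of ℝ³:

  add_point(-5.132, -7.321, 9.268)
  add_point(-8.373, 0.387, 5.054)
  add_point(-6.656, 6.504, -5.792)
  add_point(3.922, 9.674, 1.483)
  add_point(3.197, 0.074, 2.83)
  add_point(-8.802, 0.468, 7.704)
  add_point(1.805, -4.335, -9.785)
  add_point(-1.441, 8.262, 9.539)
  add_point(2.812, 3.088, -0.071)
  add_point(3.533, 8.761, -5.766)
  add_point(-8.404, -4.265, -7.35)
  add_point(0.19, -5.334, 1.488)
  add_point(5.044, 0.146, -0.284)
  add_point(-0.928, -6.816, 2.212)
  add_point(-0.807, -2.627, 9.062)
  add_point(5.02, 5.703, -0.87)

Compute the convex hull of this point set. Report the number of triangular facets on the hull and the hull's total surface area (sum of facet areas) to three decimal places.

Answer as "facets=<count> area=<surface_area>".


13 of the 16 inputs are extreme points: [0, 2, 3, 4, 5, 6, 7, 9, 10, 12, 13, 14, 15].

Triangle areas on the boundary:
  f1: (p15, p3, p12) → 8.2735
  f2: (p10, p2, p5) → 78.7852
  f3: (p10, p2, p6) → 57.4506
  f4: (p9, p2, p3) → 38.0516
  f5: (p9, p2, p6) → 68.0602
  f6: (p9, p15, p3) → 14.0961
  f7: (p9, p6, p12) → 55.9872
  f8: (p9, p15, p12) → 13.3564
  f9: (p7, p14, p3) → 53.2350
  f10: (p7, p2, p5) → 78.9811
  f11: (p7, p2, p3) → 64.6534
  f12: (p4, p3, p12) → 17.3240
  f13: (p4, p14, p12) → 4.6478
  f14: (p4, p14, p3) → 33.4991
  f15: (p13, p6, p12) → 50.4974
  f16: (p13, p14, p12) → 37.6284
  f17: (p13, p10, p6) → 59.4001
  f18: (p0, p13, p14) → 23.8605
  f19: (p0, p7, p5) → 45.0268
  f20: (p0, p7, p14) → 25.1541
  f21: (p0, p10, p5) → 68.6746
  f22: (p0, p13, p10) → 47.4955
Σ area = 944.139

Check V−E+F: 13 − 33 + 22 = 2.

facets=22 area=944.139


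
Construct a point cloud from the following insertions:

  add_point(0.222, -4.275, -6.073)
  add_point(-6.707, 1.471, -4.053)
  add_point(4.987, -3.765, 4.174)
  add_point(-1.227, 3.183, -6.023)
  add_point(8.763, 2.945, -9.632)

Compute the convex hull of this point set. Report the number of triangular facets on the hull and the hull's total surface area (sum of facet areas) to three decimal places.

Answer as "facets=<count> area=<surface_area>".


facets=6 area=294.767

Points on the hull: [0, 1, 2, 3, 4] (5 of 5).

Area of each hull facet:
  f1: (p0, p4, p1) → 52.6875
  f2: (p2, p0, p1) → 51.9683
  f3: (p2, p0, p4) → 66.2645
  f4: (p3, p4, p1) → 9.7855
  f5: (p3, p2, p1) → 41.9157
  f6: (p3, p2, p4) → 72.1460
Σ area = 294.767

Euler: V−E+F = 5−9+6 = 2.


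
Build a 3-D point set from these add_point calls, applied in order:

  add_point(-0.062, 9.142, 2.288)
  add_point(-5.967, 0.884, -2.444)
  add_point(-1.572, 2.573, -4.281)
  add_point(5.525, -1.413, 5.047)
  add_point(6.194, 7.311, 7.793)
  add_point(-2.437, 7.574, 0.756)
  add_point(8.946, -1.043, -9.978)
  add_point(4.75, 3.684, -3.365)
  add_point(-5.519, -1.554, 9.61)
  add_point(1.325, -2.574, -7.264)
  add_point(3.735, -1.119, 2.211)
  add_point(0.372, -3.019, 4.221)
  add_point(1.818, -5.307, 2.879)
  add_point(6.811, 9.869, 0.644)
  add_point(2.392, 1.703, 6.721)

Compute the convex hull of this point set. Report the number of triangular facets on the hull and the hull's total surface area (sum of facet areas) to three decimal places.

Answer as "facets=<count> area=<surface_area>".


11 of the 15 inputs are extreme points: [0, 1, 2, 3, 4, 5, 6, 8, 9, 12, 13].

Per-facet area ½‖(b−a)×(c−a)‖:
  f1: (p2, p13, p6) → 74.0550
  f2: (p12, p8, p1) → 55.7390
  f3: (p12, p3, p6) → 43.7145
  f4: (p12, p3, p8) → 30.8255
  f5: (p4, p3, p8) → 54.7598
  f6: (p4, p13, p6) → 53.1215
  f7: (p4, p3, p6) → 68.3794
  f8: (p5, p2, p1) → 17.9220
  f9: (p5, p2, p13) → 34.0380
  f10: (p5, p8, p1) → 49.1105
  f11: (p9, p12, p1) → 46.0641
  f12: (p9, p12, p6) → 40.9742
  f13: (p9, p2, p1) → 16.0292
  f14: (p9, p2, p6) → 24.8544
  f15: (p0, p4, p13) → 25.5446
  f16: (p0, p5, p13) → 8.7160
  f17: (p0, p4, p8) → 58.5988
  f18: (p0, p5, p8) → 20.7571
Σ area = 723.204

Euler: V−E+F = 11−27+18 = 2.

facets=18 area=723.204


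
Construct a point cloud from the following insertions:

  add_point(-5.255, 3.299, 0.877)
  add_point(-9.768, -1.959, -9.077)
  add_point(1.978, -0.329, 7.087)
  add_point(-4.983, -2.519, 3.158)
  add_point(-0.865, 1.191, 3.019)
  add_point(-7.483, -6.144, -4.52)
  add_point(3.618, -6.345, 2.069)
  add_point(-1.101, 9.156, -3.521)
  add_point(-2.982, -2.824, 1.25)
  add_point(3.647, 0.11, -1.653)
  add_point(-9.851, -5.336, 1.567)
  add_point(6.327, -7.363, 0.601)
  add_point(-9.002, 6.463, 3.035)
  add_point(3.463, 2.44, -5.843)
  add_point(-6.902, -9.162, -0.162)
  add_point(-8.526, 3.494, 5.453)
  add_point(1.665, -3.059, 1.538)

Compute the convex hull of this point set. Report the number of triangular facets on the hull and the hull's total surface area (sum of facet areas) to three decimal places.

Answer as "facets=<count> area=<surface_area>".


Points on the hull: [1, 2, 5, 6, 7, 9, 10, 11, 12, 13, 14, 15] (12 of 17).

Facet areas (half cross-product norm):
  f1: (p14, p1, p10) → 28.5043
  f2: (p14, p2, p10) → 35.7326
  f3: (p13, p1, p11) → 86.0693
  f4: (p13, p1, p7) → 59.3046
  f5: (p13, p2, p7) → 55.4470
  f6: (p12, p2, p7) → 68.6908
  f7: (p12, p1, p10) → 65.4402
  f8: (p12, p1, p7) → 74.1896
  f9: (p5, p1, p11) → 38.4145
  f10: (p5, p14, p11) → 35.5467
  f11: (p5, p14, p1) → 4.8346
  f12: (p6, p2, p11) → 9.3937
  f13: (p6, p14, p11) → 14.1558
  f14: (p6, p14, p2) → 44.1544
  f15: (p9, p2, p11) → 35.5773
  f16: (p9, p13, p11) → 14.3160
  f17: (p9, p13, p2) → 10.4032
  f18: (p15, p2, p10) → 54.5885
  f19: (p15, p12, p10) → 16.9536
  f20: (p15, p12, p2) → 19.2865
Σ area = 771.003

Check V−E+F: 12 − 30 + 20 = 2.

facets=20 area=771.003


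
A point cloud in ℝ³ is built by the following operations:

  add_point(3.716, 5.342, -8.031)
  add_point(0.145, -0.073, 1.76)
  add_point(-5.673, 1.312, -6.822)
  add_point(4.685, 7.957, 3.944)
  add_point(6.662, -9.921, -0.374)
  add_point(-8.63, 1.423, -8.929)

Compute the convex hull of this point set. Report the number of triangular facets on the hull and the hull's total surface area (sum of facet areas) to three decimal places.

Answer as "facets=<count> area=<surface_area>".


5 of the 6 inputs are extreme points: [0, 1, 3, 4, 5].

Per-facet area ½‖(b−a)×(c−a)‖:
  f1: (p0, p4, p5) → 112.1909
  f2: (p0, p3, p5) → 78.1028
  f3: (p0, p3, p4) → 102.9671
  f4: (p1, p4, p5) → 79.7699
  f5: (p1, p3, p5) → 60.7646
  f6: (p1, p3, p4) → 50.0210
Σ area = 483.816

Euler: V−E+F = 5−9+6 = 2.

facets=6 area=483.816


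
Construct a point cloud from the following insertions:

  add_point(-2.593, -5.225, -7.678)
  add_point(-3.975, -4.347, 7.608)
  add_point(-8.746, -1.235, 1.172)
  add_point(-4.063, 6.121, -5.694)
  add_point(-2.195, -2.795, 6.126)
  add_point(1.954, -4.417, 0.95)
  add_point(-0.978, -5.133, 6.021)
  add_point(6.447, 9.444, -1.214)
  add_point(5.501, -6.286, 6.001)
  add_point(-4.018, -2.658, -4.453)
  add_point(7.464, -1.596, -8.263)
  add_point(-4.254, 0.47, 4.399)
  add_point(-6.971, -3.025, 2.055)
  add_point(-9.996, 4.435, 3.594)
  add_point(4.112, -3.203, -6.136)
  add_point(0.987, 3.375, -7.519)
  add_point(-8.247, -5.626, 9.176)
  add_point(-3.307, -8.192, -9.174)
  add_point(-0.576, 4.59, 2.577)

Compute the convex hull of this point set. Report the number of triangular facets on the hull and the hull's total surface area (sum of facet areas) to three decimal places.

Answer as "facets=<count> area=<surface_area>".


Hull vertices (11/19): indices [1, 2, 3, 7, 8, 10, 13, 15, 16, 17, 18].

Facet areas (half cross-product norm):
  f1: (p8, p7, p10) → 96.1807
  f2: (p3, p7, p13) → 65.0090
  f3: (p18, p7, p13) → 26.5870
  f4: (p18, p16, p13) → 54.9467
  f5: (p18, p16, p7) → 19.5830
  f6: (p1, p16, p7) → 25.6934
  f7: (p1, p8, p7) → 84.8220
  f8: (p1, p8, p16) → 11.2489
  f9: (p15, p7, p10) → 42.2828
  f10: (p15, p3, p7) → 31.1035
  f11: (p17, p15, p3) → 36.9640
  f12: (p17, p3, p13) → 81.9790
  f13: (p17, p15, p10) → 48.6330
  f14: (p17, p8, p10) → 93.8654
  f15: (p17, p8, p16) → 119.3904
  f16: (p2, p16, p13) → 28.5954
  f17: (p2, p17, p13) → 23.6570
  f18: (p2, p17, p16) → 57.0347
Σ area = 947.576

Euler: V−E+F = 11−27+18 = 2.

facets=18 area=947.576


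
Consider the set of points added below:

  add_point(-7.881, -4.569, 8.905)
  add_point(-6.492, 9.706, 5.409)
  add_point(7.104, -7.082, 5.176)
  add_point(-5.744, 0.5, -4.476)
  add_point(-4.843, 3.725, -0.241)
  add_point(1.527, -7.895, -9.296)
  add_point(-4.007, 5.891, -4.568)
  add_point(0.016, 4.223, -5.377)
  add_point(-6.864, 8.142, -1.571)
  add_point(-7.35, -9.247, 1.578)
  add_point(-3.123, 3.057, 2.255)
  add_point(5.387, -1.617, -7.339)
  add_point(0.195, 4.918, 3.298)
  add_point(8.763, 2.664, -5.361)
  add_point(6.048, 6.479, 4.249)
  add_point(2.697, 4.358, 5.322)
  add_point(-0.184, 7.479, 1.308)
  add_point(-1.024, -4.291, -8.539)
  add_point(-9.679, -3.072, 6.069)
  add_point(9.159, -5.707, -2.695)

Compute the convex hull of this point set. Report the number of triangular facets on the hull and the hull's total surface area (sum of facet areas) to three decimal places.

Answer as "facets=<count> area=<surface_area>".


facets=30 area=1066.495

Points on the hull: [0, 1, 2, 3, 5, 6, 7, 8, 9, 11, 13, 14, 15, 16, 17, 18, 19] (17 of 20).

Area of each hull facet:
  f1: (p13, p5, p19) → 45.3859
  f2: (p2, p5, p19) → 39.2107
  f3: (p8, p1, p18) → 46.4920
  f4: (p0, p1, p18) → 23.0053
  f5: (p14, p13, p19) → 46.8599
  f6: (p14, p2, p19) → 54.9697
  f7: (p3, p8, p18) → 48.5671
  f8: (p6, p8, p13) → 20.8560
  f9: (p6, p3, p8) → 12.8954
  f10: (p9, p2, p5) → 95.6171
  f11: (p9, p0, p2) → 63.9408
  f12: (p9, p0, p18) → 14.6702
  f13: (p9, p3, p18) → 43.8687
  f14: (p16, p8, p13) → 38.6185
  f15: (p16, p14, p13) → 37.0282
  f16: (p16, p8, p1) → 23.8381
  f17: (p16, p14, p1) → 23.0020
  f18: (p15, p0, p2) → 83.2240
  f19: (p15, p14, p2) → 24.7487
  f20: (p15, p0, p1) → 71.8194
  f21: (p15, p14, p1) → 19.5334
  f22: (p11, p13, p5) → 3.1299
  f23: (p17, p6, p3) → 20.5145
  f24: (p17, p9, p5) → 28.7882
  f25: (p17, p9, p3) → 44.9355
  f26: (p17, p11, p5) → 15.5204
  f27: (p7, p6, p13) → 5.5190
  f28: (p7, p11, p13) → 23.0840
  f29: (p7, p17, p6) → 19.2456
  f30: (p7, p17, p11) → 27.6065
Σ area = 1066.495

Euler: V−E+F = 17−45+30 = 2.


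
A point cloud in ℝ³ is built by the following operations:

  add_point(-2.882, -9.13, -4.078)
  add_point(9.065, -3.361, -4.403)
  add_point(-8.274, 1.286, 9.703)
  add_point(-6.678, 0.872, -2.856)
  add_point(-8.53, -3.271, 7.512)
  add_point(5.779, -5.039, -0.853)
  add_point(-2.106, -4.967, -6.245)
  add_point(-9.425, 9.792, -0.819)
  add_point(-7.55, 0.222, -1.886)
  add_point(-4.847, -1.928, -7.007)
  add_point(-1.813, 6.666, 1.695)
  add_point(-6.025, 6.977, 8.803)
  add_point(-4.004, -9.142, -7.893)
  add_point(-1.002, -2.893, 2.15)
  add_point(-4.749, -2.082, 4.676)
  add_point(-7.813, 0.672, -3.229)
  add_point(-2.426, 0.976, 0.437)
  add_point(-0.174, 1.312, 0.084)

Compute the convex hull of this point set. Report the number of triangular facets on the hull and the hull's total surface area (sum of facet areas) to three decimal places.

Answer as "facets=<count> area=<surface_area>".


11 of the 18 inputs are extreme points: [0, 1, 2, 4, 5, 7, 9, 10, 11, 12, 15].

Triangle areas on the boundary:
  f1: (p11, p2, p7) → 31.6111
  f2: (p9, p1, p7) → 94.4002
  f3: (p9, p12, p1) → 51.0990
  f4: (p4, p2, p7) → 33.4990
  f5: (p10, p1, p7) → 47.9380
  f6: (p10, p11, p7) → 34.7532
  f7: (p10, p11, p1) → 47.4041
  f8: (p15, p4, p7) → 54.6740
  f9: (p15, p4, p12) → 65.6217
  f10: (p15, p9, p7) → 18.1541
  f11: (p15, p9, p12) → 15.7455
  f12: (p0, p12, p1) → 25.6677
  f13: (p0, p4, p12) → 20.8045
  f14: (p5, p4, p2) → 40.6373
  f15: (p5, p11, p1) → 42.0817
  f16: (p5, p11, p2) → 57.7106
  f17: (p5, p0, p1) → 22.9559
  f18: (p5, p0, p4) → 71.2956
Σ area = 776.053

Euler: V−E+F = 11−27+18 = 2.

facets=18 area=776.053


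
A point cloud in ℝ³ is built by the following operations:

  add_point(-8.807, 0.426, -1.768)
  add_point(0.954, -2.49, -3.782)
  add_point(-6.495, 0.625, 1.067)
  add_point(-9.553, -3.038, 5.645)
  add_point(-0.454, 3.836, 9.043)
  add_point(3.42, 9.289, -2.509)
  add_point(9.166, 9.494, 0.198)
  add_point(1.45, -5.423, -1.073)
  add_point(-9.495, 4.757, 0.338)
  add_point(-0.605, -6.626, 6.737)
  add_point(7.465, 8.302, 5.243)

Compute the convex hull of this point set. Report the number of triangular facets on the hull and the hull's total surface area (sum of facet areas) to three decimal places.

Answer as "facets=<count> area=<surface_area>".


facets=16 area=688.041

Hull vertices (10/11): indices [0, 1, 3, 4, 5, 6, 7, 8, 9, 10].

Triangle areas on the boundary:
  f1: (p4, p9, p3) → 49.1740
  f2: (p4, p8, p3) → 53.1272
  f3: (p7, p9, p3) → 39.5119
  f4: (p7, p9, p6) → 67.7148
  f5: (p7, p1, p6) → 28.5522
  f6: (p5, p1, p6) → 37.1256
  f7: (p10, p9, p6) → 42.1683
  f8: (p10, p4, p9) → 49.0224
  f9: (p10, p5, p6) → 17.2403
  f10: (p10, p4, p8) → 59.5671
  f11: (p10, p5, p8) → 60.1510
  f12: (p0, p5, p1) → 62.5048
  f13: (p0, p5, p8) → 33.9220
  f14: (p0, p8, p3) → 19.9775
  f15: (p0, p7, p3) → 47.7728
  f16: (p0, p7, p1) → 20.5095
Σ area = 688.041

Euler: V−E+F = 10−24+16 = 2.


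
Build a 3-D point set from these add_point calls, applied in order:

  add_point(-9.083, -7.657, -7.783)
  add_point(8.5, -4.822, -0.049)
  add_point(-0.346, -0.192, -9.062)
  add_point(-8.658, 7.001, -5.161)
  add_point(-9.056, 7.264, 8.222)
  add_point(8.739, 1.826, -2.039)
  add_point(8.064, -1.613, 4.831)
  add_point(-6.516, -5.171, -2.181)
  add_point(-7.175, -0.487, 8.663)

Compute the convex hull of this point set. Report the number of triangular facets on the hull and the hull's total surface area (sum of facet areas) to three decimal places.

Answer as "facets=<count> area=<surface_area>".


facets=12 area=886.485

Hull vertices (8/9): indices [0, 1, 2, 3, 4, 5, 6, 8].

Facet areas (half cross-product norm):
  f1: (p8, p4, p0) → 68.5029
  f2: (p3, p4, p0) → 97.8423
  f3: (p3, p4, p5) → 122.1725
  f4: (p1, p8, p0) → 149.9498
  f5: (p2, p3, p0) → 66.3647
  f6: (p2, p3, p5) → 65.8862
  f7: (p2, p1, p0) → 76.1834
  f8: (p2, p1, p5) → 40.4695
  f9: (p6, p8, p4) → 60.3362
  f10: (p6, p1, p8) → 43.8022
  f11: (p6, p4, p5) → 75.4740
  f12: (p6, p1, p5) → 19.5010
Σ area = 886.485

Check V−E+F: 8 − 18 + 12 = 2.


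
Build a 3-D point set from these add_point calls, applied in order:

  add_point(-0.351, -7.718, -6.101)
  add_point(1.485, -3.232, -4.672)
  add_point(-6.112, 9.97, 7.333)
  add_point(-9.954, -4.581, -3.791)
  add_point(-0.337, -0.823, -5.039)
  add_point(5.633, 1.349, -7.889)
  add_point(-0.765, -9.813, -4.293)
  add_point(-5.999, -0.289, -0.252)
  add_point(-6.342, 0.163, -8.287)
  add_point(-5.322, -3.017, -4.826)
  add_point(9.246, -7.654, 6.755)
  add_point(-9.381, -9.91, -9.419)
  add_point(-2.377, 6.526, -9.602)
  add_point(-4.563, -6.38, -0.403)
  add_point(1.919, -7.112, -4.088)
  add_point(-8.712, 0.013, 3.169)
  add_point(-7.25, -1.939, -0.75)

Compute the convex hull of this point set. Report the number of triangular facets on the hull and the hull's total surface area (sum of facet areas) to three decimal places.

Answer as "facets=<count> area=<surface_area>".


Hull vertices (12/17): indices [0, 2, 3, 5, 6, 8, 10, 11, 12, 13, 14, 15].

Area of each hull facet:
  f1: (p15, p2, p3) → 25.9055
  f2: (p15, p2, p10) → 109.9506
  f3: (p15, p11, p3) → 9.1148
  f4: (p8, p11, p3) → 28.9998
  f5: (p8, p11, p12) → 15.1212
  f6: (p8, p2, p3) → 67.9141
  f7: (p8, p12, p2) → 66.8615
  f8: (p5, p11, p12) → 85.3170
  f9: (p5, p2, p10) → 177.7711
  f10: (p5, p12, p2) → 85.1488
  f11: (p13, p11, p10) → 55.8251
  f12: (p13, p15, p10) → 62.5786
  f13: (p13, p15, p11) → 42.0602
  f14: (p6, p11, p10) → 24.1641
  f15: (p14, p5, p10) → 64.7693
  f16: (p14, p6, p10) → 22.7892
  f17: (p0, p5, p11) → 42.3673
  f18: (p0, p6, p11) → 13.7548
  f19: (p0, p14, p5) → 15.1716
  f20: (p0, p14, p6) → 4.2690
Σ area = 1019.854

Check V−E+F: 12 − 30 + 20 = 2.

facets=20 area=1019.854


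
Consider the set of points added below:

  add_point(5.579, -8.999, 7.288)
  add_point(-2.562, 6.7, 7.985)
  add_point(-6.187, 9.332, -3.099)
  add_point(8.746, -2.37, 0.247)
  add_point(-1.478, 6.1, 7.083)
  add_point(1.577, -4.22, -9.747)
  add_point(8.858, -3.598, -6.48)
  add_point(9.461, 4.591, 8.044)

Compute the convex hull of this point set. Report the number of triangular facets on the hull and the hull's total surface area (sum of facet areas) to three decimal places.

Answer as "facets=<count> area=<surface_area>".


facets=10 area=787.686

Hull vertices (7/8): indices [0, 1, 2, 3, 5, 6, 7].

Triangle areas on the boundary:
  f1: (p5, p0, p2) → 153.7088
  f2: (p1, p7, p2) → 68.5880
  f3: (p1, p0, p2) → 100.9754
  f4: (p1, p0, p7) → 85.9125
  f5: (p6, p7, p2) → 151.1945
  f6: (p6, p5, p2) → 66.6438
  f7: (p6, p5, p0) → 59.9763
  f8: (p3, p0, p7) → 53.2058
  f9: (p3, p6, p7) → 18.8597
  f10: (p3, p6, p0) → 28.6217
Σ area = 787.686

Euler: V−E+F = 7−15+10 = 2.


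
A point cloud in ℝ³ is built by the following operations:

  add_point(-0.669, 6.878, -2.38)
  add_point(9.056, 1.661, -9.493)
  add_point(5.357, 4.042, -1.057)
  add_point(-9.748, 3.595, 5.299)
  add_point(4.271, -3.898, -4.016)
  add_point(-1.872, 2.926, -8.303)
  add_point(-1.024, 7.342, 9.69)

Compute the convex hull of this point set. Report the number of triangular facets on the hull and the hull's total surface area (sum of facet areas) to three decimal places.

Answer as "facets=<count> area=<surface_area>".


7 of the 7 inputs are extreme points: [0, 1, 2, 3, 4, 5, 6].

Area of each hull facet:
  f1: (p6, p4, p3) → 92.6039
  f2: (p5, p4, p3) → 79.6622
  f3: (p5, p4, p1) → 43.5289
  f4: (p2, p4, p1) → 35.4184
  f5: (p2, p6, p4) → 48.9559
  f6: (p0, p5, p1) → 39.9487
  f7: (p0, p2, p1) → 31.0389
  f8: (p0, p2, p6) → 40.5465
  f9: (p0, p6, p3) → 57.6904
  f10: (p0, p5, p3) → 43.2131
Σ area = 512.607

Euler characteristic 7−15+10 = 2 ✓

facets=10 area=512.607


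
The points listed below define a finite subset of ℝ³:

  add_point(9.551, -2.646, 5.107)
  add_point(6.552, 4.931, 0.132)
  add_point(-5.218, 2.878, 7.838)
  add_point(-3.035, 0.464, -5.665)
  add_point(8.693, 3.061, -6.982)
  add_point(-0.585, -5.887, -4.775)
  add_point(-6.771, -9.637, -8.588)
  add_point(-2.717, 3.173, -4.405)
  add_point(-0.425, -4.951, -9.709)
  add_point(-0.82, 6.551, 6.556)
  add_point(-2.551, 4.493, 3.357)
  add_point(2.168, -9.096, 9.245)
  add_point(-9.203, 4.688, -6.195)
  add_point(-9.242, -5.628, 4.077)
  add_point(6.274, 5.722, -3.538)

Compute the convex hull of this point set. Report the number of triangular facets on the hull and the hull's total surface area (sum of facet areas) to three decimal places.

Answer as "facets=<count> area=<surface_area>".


Points on the hull: [0, 1, 2, 4, 6, 8, 9, 11, 12, 13, 14] (11 of 15).

Triangle areas on the boundary:
  f1: (p11, p9, p0) → 73.2369
  f2: (p11, p8, p0) → 94.8509
  f3: (p2, p11, p13) → 63.3667
  f4: (p2, p11, p9) → 40.9736
  f5: (p2, p12, p13) → 69.5267
  f6: (p2, p12, p9) → 43.0094
  f7: (p6, p11, p13) → 87.0296
  f8: (p6, p11, p8) → 77.0376
  f9: (p6, p12, p13) → 87.7548
  f10: (p6, p12, p8) → 53.3031
  f11: (p4, p12, p8) → 83.9195
  f12: (p4, p8, p0) → 83.2894
  f13: (p14, p12, p9) → 88.2117
  f14: (p14, p4, p12) → 37.0419
  f15: (p1, p4, p0) → 35.8148
  f16: (p1, p14, p4) → 7.9704
  f17: (p1, p9, p0) → 47.2999
  f18: (p1, p14, p9) → 15.6713
Σ area = 1089.308

Euler characteristic 11−27+18 = 2 ✓

facets=18 area=1089.308


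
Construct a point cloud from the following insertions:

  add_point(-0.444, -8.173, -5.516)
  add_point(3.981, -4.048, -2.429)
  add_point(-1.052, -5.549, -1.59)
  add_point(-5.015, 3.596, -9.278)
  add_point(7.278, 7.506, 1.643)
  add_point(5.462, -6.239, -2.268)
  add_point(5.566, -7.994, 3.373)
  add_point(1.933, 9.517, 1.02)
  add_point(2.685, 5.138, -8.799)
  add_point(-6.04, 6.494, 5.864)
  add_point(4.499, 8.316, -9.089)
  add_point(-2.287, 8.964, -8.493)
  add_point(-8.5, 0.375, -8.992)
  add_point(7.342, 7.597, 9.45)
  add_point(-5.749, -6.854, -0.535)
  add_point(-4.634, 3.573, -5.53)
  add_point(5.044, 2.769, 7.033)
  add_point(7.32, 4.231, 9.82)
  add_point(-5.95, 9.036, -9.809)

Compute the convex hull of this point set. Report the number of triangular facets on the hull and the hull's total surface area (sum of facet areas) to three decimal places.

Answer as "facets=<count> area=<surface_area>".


facets=26 area=1073.295

15 of the 19 inputs are extreme points: [0, 3, 4, 5, 6, 7, 8, 9, 10, 11, 12, 13, 14, 17, 18].

Per-facet area ½‖(b−a)×(c−a)‖:
  f1: (p9, p18, p12) → 69.8048
  f2: (p7, p9, p13) → 49.9758
  f3: (p7, p9, p18) → 65.4520
  f4: (p8, p0, p12) → 70.1342
  f5: (p8, p10, p0) → 8.2218
  f6: (p3, p18, p12) → 11.0362
  f7: (p3, p10, p18) → 28.2456
  f8: (p3, p8, p12) → 9.9545
  f9: (p3, p8, p10) → 10.9913
  f10: (p14, p6, p0) → 39.1769
  f11: (p14, p6, p9) → 88.9586
  f12: (p14, p0, p12) → 41.4125
  f13: (p14, p9, p12) → 82.0476
  f14: (p4, p7, p13) → 22.2855
  f15: (p4, p7, p10) → 29.7518
  f16: (p5, p10, p0) → 56.4578
  f17: (p5, p6, p0) → 19.2034
  f18: (p5, p4, p10) → 78.0258
  f19: (p5, p4, p6) → 42.5480
  f20: (p11, p10, p18) → 5.6539
  f21: (p11, p7, p18) → 14.7095
  f22: (p11, p7, p10) → 33.8177
  f23: (p17, p4, p13) → 13.1568
  f24: (p17, p4, p6) → 61.0266
  f25: (p17, p9, p13) → 23.4935
  f26: (p17, p6, p9) → 97.7525
Σ area = 1073.295

Check V−E+F: 15 − 39 + 26 = 2.


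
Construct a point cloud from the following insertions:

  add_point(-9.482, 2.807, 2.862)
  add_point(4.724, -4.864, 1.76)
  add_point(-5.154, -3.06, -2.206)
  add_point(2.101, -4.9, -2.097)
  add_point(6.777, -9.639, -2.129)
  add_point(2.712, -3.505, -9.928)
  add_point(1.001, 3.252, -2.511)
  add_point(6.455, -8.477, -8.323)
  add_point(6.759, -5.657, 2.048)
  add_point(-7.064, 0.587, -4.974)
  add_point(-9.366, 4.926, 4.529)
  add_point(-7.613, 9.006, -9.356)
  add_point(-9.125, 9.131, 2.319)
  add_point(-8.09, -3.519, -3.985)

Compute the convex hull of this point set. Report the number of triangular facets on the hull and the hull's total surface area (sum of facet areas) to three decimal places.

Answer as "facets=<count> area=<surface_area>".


facets=16 area=751.859

10 of the 14 inputs are extreme points: [0, 4, 5, 6, 7, 8, 10, 11, 12, 13].

Per-facet area ½‖(b−a)×(c−a)‖:
  f1: (p11, p12, p0) → 37.2987
  f2: (p8, p4, p0) → 49.4825
  f3: (p13, p4, p0) → 72.6082
  f4: (p13, p11, p0) → 60.7714
  f5: (p13, p11, p5) → 81.9720
  f6: (p10, p12, p0) → 5.8556
  f7: (p10, p8, p0) → 23.1538
  f8: (p10, p8, p12) → 42.7830
  f9: (p6, p11, p12) → 65.1719
  f10: (p6, p8, p12) → 58.1498
  f11: (p6, p11, p5) → 63.1717
  f12: (p7, p13, p4) → 49.7054
  f13: (p7, p13, p5) → 36.4988
  f14: (p7, p8, p4) → 14.7905
  f15: (p7, p6, p5) → 29.5376
  f16: (p7, p6, p8) → 60.9083
Σ area = 751.859

Euler characteristic 10−24+16 = 2 ✓


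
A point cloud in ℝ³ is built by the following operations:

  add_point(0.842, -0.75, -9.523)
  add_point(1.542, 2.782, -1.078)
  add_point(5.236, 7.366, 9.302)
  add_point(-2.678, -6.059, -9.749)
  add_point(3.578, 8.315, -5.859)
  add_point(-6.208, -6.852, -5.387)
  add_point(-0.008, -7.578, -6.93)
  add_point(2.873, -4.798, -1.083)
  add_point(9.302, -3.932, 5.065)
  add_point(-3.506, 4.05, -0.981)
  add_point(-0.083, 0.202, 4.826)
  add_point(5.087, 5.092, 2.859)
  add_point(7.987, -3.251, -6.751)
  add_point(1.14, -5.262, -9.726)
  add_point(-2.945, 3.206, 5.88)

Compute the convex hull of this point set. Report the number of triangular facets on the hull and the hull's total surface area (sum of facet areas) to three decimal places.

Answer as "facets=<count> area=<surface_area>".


Extreme-point indices: [0, 2, 3, 4, 5, 6, 8, 9, 10, 12, 13, 14] — 12 of 15 on the boundary.

Area of each hull facet:
  f1: (p2, p4, p8) → 94.4329
  f2: (p12, p4, p8) → 73.8750
  f3: (p14, p2, p8) → 60.7417
  f4: (p6, p8, p5) → 46.7588
  f5: (p6, p12, p8) → 53.9223
  f6: (p10, p8, p5) → 69.3049
  f7: (p10, p14, p5) → 28.7350
  f8: (p10, p14, p8) → 10.0659
  f9: (p9, p2, p4) → 65.4441
  f10: (p9, p14, p2) → 31.6699
  f11: (p9, p14, p5) → 40.2914
  f12: (p3, p6, p5) → 11.6369
  f13: (p3, p9, p5) → 34.1836
  f14: (p3, p9, p4) → 64.2986
  f15: (p0, p12, p4) → 40.7738
  f16: (p0, p3, p4) → 13.7462
  f17: (p13, p6, p12) → 14.5695
  f18: (p13, p3, p6) → 6.7560
  f19: (p13, p0, p12) → 17.0761
  f20: (p13, p0, p3) → 8.7410
Σ area = 787.024

Check V−E+F: 12 − 30 + 20 = 2.

facets=20 area=787.024


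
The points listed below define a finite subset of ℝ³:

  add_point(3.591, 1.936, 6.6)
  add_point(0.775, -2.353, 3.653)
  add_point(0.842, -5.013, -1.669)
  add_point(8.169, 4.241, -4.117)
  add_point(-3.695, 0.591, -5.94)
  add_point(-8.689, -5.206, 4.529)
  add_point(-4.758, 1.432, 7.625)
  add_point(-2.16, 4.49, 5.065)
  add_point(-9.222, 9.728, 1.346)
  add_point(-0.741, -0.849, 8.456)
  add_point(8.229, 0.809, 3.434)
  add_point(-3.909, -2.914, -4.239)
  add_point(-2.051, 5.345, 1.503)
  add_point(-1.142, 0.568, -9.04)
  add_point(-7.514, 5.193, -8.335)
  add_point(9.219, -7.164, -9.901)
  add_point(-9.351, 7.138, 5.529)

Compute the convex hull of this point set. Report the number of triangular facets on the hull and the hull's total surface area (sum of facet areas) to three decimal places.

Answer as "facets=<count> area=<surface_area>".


facets=20 area=956.030

Points on the hull: [0, 3, 5, 6, 8, 9, 10, 11, 13, 14, 15, 16] (12 of 17).

Area of each hull facet:
  f1: (p5, p8, p16) → 27.1949
  f2: (p5, p9, p15) → 107.2777
  f3: (p10, p9, p15) → 74.7628
  f4: (p14, p5, p8) → 80.5139
  f5: (p6, p9, p16) → 6.6342
  f6: (p6, p5, p16) → 30.9572
  f7: (p6, p5, p9) → 19.4416
  f8: (p0, p9, p16) → 32.7771
  f9: (p0, p10, p9) → 10.7458
  f10: (p0, p8, p16) → 33.4485
  f11: (p11, p5, p15) → 56.6043
  f12: (p11, p14, p5) → 46.4668
  f13: (p13, p11, p15) → 42.2953
  f14: (p13, p11, p14) → 25.7504
  f15: (p3, p14, p8) → 87.9264
  f16: (p3, p0, p8) → 94.0604
  f17: (p3, p0, p10) → 21.6014
  f18: (p3, p13, p14) → 39.5731
  f19: (p3, p10, p15) → 53.1663
  f20: (p3, p13, p15) → 64.8319
Σ area = 956.030

Euler: V−E+F = 12−30+20 = 2.


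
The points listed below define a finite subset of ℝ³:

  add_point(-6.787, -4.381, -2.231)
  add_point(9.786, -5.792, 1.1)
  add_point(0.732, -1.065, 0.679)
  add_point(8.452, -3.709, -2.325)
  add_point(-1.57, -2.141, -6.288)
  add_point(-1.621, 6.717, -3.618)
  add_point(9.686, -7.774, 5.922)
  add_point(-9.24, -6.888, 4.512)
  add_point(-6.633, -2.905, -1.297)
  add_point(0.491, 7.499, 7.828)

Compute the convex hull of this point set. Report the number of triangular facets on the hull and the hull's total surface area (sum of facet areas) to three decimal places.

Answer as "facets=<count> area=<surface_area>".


facets=14 area=706.586

Points on the hull: [0, 1, 3, 4, 5, 6, 7, 8, 9] (9 of 10).

Area of each hull facet:
  f1: (p6, p9, p7) → 143.0511
  f2: (p6, p9, p1) → 45.6444
  f3: (p0, p4, p1) → 47.8056
  f4: (p0, p6, p7) → 70.0880
  f5: (p0, p6, p1) → 43.3822
  f6: (p3, p9, p1) → 36.0995
  f7: (p3, p4, p1) → 17.3523
  f8: (p5, p0, p4) → 31.9826
  f9: (p5, p3, p9) → 83.7378
  f10: (p5, p3, p4) → 50.3424
  f11: (p5, p9, p7) → 97.0612
  f12: (p8, p0, p7) → 6.5707
  f13: (p8, p5, p7) → 26.1456
  f14: (p8, p5, p0) → 7.3223
Σ area = 706.586

Check V−E+F: 9 − 21 + 14 = 2.


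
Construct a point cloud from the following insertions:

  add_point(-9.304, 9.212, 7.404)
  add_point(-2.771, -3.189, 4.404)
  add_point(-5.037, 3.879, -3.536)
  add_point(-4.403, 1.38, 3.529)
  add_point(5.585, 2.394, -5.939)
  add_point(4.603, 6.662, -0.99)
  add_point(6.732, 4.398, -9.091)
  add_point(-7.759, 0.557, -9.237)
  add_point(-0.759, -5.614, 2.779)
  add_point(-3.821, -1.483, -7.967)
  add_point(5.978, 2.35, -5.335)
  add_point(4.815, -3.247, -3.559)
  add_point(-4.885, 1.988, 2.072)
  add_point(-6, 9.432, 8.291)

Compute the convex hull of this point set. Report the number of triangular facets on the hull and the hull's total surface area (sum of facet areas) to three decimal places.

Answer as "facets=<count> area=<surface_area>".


facets=16 area=690.840

Points on the hull: [0, 1, 5, 6, 7, 8, 9, 10, 11, 13] (10 of 14).

Area of each hull facet:
  f1: (p7, p6, p0) → 140.9247
  f2: (p9, p7, p6) → 24.1952
  f3: (p9, p7, p8) → 21.5365
  f4: (p13, p6, p0) → 35.7106
  f5: (p13, p5, p6) → 34.2923
  f6: (p13, p5, p8) → 95.6482
  f7: (p11, p5, p8) → 44.7765
  f8: (p11, p9, p6) → 46.2365
  f9: (p11, p9, p8) → 42.4452
  f10: (p1, p13, p0) → 23.1961
  f11: (p1, p13, p8) → 10.4633
  f12: (p1, p7, p0) → 105.7999
  f13: (p1, p7, p8) → 26.5457
  f14: (p10, p5, p6) → 12.9432
  f15: (p10, p11, p6) → 8.8712
  f16: (p10, p11, p5) → 17.2548
Σ area = 690.840

Euler characteristic 10−24+16 = 2 ✓


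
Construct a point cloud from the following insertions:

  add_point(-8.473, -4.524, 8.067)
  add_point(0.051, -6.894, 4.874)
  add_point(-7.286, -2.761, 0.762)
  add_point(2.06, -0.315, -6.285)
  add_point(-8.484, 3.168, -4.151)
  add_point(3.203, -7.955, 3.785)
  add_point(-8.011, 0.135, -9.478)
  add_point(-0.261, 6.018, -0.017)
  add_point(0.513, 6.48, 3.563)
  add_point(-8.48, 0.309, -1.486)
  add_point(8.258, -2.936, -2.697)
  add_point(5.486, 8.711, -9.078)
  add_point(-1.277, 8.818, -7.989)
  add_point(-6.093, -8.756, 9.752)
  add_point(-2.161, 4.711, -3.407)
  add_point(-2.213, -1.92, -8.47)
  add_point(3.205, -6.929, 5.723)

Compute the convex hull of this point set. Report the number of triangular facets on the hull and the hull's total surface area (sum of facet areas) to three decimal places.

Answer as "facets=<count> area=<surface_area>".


Extreme-point indices: [0, 4, 5, 6, 8, 9, 10, 11, 12, 13, 15, 16] — 12 of 17 on the boundary.

Triangle areas on the boundary:
  f1: (p9, p6, p4) → 11.6932
  f2: (p11, p8, p10) → 81.0177
  f3: (p0, p8, p13) → 34.6159
  f4: (p0, p6, p13) → 39.9637
  f5: (p0, p9, p6) → 20.3027
  f6: (p0, p8, p4) → 81.8837
  f7: (p0, p9, p4) → 7.2160
  f8: (p15, p6, p13) → 61.6524
  f9: (p15, p5, p13) → 80.1953
  f10: (p15, p5, p10) → 57.5525
  f11: (p15, p11, p10) → 71.5320
  f12: (p15, p11, p6) → 39.4241
  f13: (p16, p8, p13) → 71.1678
  f14: (p16, p5, p13) → 10.8953
  f15: (p16, p8, p10) → 67.3884
  f16: (p16, p5, p10) → 9.8899
  f17: (p12, p6, p4) → 30.3385
  f18: (p12, p11, p6) → 31.3163
  f19: (p12, p8, p4) → 54.8151
  f20: (p12, p11, p8) → 40.8362
Σ area = 903.697

Euler: V−E+F = 12−30+20 = 2.

facets=20 area=903.697


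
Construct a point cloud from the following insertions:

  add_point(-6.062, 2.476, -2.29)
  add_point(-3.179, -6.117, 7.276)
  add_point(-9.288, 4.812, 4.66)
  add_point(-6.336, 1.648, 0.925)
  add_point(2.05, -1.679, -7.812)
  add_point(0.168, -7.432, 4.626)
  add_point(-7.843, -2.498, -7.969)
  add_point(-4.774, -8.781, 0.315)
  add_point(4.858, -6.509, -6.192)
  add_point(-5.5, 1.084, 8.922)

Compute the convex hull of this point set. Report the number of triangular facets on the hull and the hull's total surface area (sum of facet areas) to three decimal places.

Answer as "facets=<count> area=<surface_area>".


Extreme-point indices: [0, 1, 2, 4, 5, 6, 7, 8, 9] — 9 of 10 on the boundary.

Area of each hull facet:
  f1: (p6, p7, p2) → 74.7076
  f2: (p6, p7, p8) → 61.2252
  f3: (p1, p7, p2) → 48.7432
  f4: (p4, p6, p8) → 26.2467
  f5: (p9, p1, p2) → 22.1539
  f6: (p9, p4, p2) → 61.1255
  f7: (p9, p4, p8) → 53.8690
  f8: (p5, p7, p8) → 38.0032
  f9: (p5, p1, p7) → 14.8604
  f10: (p5, p9, p8) → 56.9404
  f11: (p5, p9, p1) → 13.5067
  f12: (p0, p6, p2) → 21.2398
  f13: (p0, p4, p2) → 21.0551
  f14: (p0, p4, p6) → 36.8106
Σ area = 550.487

Euler: V−E+F = 9−21+14 = 2.

facets=14 area=550.487


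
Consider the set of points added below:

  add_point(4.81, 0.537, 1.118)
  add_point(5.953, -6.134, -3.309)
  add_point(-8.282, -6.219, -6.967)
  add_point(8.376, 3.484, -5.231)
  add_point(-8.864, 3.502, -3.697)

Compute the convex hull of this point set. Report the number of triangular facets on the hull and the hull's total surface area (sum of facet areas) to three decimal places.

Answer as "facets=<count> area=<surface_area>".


facets=6 area=385.237

Points on the hull: [0, 1, 2, 3, 4] (5 of 5).

Triangle areas on the boundary:
  f1: (p2, p3, p4) → 88.5745
  f2: (p0, p3, p4) → 57.9277
  f3: (p0, p2, p4) → 75.2721
  f4: (p1, p2, p3) → 72.8870
  f5: (p1, p0, p3) → 31.1428
  f6: (p1, p0, p2) → 59.4332
Σ area = 385.237

Euler characteristic 5−9+6 = 2 ✓


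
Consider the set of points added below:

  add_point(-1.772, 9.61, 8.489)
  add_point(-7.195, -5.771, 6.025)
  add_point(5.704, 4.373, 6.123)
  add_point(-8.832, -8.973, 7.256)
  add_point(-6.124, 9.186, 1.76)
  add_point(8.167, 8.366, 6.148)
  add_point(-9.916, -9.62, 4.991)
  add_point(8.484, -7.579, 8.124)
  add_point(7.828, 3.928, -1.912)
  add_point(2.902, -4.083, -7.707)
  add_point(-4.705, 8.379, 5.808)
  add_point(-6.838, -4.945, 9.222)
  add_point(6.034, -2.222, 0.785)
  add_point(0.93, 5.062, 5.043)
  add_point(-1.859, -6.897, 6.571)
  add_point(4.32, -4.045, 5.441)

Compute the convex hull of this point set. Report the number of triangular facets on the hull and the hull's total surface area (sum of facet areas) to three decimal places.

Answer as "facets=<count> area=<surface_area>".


facets=16 area=1018.985

Extreme-point indices: [0, 3, 4, 5, 6, 7, 8, 9, 10, 11] — 10 of 16 on the boundary.

Per-facet area ½‖(b−a)×(c−a)‖:
  f1: (p9, p7, p6) → 143.6773
  f2: (p5, p0, p7) → 82.1409
  f3: (p11, p0, p7) → 118.5505
  f4: (p4, p9, p6) → 155.9422
  f5: (p4, p5, p0) → 39.0082
  f6: (p3, p7, p6) → 19.7865
  f7: (p3, p11, p7) → 37.1804
  f8: (p3, p4, p6) → 24.8224
  f9: (p8, p4, p9) → 84.7694
  f10: (p8, p4, p5) → 66.4557
  f11: (p8, p9, p7) → 82.9940
  f12: (p8, p5, p7) → 68.7340
  f13: (p10, p3, p11) → 22.5826
  f14: (p10, p3, p4) → 38.4198
  f15: (p10, p11, p0) → 28.1527
  f16: (p10, p4, p0) → 5.7684
Σ area = 1018.985

Euler: V−E+F = 10−24+16 = 2.


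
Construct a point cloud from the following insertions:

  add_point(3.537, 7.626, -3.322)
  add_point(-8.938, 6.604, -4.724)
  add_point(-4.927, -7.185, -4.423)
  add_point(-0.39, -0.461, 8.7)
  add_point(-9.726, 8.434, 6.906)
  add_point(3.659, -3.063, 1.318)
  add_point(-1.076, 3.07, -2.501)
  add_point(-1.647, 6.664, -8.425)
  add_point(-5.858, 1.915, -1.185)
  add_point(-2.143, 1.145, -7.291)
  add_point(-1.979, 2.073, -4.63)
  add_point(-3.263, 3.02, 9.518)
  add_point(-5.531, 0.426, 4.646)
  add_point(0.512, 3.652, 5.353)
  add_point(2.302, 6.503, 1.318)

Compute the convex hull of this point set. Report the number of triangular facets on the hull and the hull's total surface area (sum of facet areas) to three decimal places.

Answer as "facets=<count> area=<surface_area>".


facets=20 area=686.545

Hull vertices (12/15): indices [0, 1, 2, 3, 4, 5, 7, 9, 11, 12, 13, 14].

Triangle areas on the boundary:
  f1: (p0, p7, p4) → 61.0105
  f2: (p3, p2, p5) → 48.1342
  f3: (p1, p2, p4) → 83.8226
  f4: (p1, p7, p4) → 41.6506
  f5: (p9, p2, p5) → 46.9359
  f6: (p9, p0, p5) → 49.2641
  f7: (p9, p0, p7) → 20.7245
  f8: (p9, p1, p2) → 40.8641
  f9: (p9, p1, p7) → 22.7629
  f10: (p12, p2, p4) → 35.8856
  f11: (p12, p3, p2) → 36.7784
  f12: (p11, p12, p4) → 25.4762
  f13: (p11, p12, p3) → 13.2947
  f14: (p14, p0, p5) → 23.3863
  f15: (p14, p3, p5) → 39.7686
  f16: (p14, p0, p4) → 26.8176
  f17: (p14, p11, p4) → 46.3072
  f18: (p13, p11, p3) → 11.4889
  f19: (p13, p14, p3) → 4.4225
  f20: (p13, p14, p11) → 7.7489
Σ area = 686.545

Check V−E+F: 12 − 30 + 20 = 2.


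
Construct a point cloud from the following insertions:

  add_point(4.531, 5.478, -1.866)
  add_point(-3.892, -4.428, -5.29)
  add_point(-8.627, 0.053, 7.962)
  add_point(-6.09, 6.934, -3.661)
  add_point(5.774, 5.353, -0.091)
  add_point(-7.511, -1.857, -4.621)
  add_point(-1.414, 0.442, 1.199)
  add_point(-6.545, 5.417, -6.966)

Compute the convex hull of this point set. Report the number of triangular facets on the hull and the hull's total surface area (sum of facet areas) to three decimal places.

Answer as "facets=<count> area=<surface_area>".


Extreme-point indices: [0, 1, 2, 3, 4, 5, 6, 7] — 8 of 8 on the boundary.

Triangle areas on the boundary:
  f1: (p5, p1, p2) → 27.3320
  f2: (p5, p7, p2) → 48.4967
  f3: (p5, p7, p1) → 15.8910
  f4: (p6, p4, p2) → 30.3300
  f5: (p6, p1, p2) → 40.2023
  f6: (p6, p1, p4) → 33.3949
  f7: (p3, p4, p2) → 85.1010
  f8: (p3, p7, p2) → 21.3162
  f9: (p0, p1, p4) → 12.4241
  f10: (p0, p7, p1) → 60.1713
  f11: (p0, p3, p4) → 8.3974
  f12: (p0, p3, p7) → 19.4530
Σ area = 402.510

Check V−E+F: 8 − 18 + 12 = 2.

facets=12 area=402.510


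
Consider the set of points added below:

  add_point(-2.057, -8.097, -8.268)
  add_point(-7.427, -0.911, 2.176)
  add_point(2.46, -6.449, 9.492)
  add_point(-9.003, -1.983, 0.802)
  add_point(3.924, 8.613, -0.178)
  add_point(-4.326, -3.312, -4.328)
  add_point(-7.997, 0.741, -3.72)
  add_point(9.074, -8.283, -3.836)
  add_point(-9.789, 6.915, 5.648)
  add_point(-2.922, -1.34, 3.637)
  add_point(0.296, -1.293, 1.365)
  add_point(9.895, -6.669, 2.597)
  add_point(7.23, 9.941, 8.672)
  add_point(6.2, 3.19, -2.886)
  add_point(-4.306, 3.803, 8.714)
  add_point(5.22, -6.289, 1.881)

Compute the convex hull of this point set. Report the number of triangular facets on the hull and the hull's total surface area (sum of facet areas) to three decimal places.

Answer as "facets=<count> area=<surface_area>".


facets=18 area=1067.276

Points on the hull: [0, 2, 3, 4, 6, 7, 8, 11, 12, 13, 14] (11 of 16).

Area of each hull facet:
  f1: (p2, p12, p11) → 84.6113
  f2: (p4, p12, p8) → 71.5037
  f3: (p14, p12, p8) → 40.1698
  f4: (p14, p2, p8) → 24.2340
  f5: (p14, p2, p12) → 80.0619
  f6: (p3, p2, p8) → 76.4613
  f7: (p3, p2, p0) → 96.5639
  f8: (p6, p4, p8) → 77.9634
  f9: (p6, p4, p0) → 84.8874
  f10: (p6, p3, p8) → 27.2962
  f11: (p6, p3, p0) → 31.0893
  f12: (p7, p2, p11) → 27.8564
  f13: (p7, p2, p0) → 89.5072
  f14: (p7, p12, p11) → 50.5710
  f15: (p13, p4, p0) → 39.2597
  f16: (p13, p7, p0) → 69.4974
  f17: (p13, p4, p12) → 28.5333
  f18: (p13, p7, p12) → 67.2092
Σ area = 1067.276

Check V−E+F: 11 − 27 + 18 = 2.


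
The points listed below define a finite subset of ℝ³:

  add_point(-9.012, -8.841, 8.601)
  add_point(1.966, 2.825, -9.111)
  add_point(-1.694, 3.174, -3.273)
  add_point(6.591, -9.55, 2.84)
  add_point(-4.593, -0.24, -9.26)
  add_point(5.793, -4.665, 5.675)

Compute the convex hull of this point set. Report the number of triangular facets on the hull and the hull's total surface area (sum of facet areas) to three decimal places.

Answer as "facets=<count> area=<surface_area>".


facets=8 area=550.198

Points on the hull: [0, 1, 2, 3, 4, 5] (6 of 6).

Area of each hull facet:
  f1: (p4, p3, p0) → 147.3562
  f2: (p4, p2, p0) → 68.6798
  f3: (p1, p4, p3) → 64.4350
  f4: (p1, p4, p2) → 22.4112
  f5: (p5, p3, p0) → 44.6589
  f6: (p5, p2, p0) → 106.9414
  f7: (p5, p1, p3) → 48.5031
  f8: (p5, p1, p2) → 47.2121
Σ area = 550.198

Euler characteristic 6−12+8 = 2 ✓


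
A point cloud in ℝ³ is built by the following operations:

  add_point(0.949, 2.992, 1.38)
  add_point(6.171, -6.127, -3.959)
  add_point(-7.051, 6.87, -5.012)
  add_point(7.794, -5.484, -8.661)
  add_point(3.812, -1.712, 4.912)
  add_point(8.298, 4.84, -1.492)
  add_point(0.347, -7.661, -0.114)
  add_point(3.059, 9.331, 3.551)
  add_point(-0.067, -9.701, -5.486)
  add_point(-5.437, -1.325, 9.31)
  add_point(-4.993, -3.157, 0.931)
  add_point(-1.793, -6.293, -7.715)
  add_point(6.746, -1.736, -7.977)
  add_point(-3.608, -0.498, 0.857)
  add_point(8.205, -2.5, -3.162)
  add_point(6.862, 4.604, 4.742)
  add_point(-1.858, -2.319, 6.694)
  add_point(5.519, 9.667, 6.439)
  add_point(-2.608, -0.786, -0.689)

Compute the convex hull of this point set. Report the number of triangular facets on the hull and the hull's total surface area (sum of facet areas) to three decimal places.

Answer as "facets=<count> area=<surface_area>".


facets=28 area=870.753

Points on the hull: [1, 2, 3, 4, 5, 6, 7, 8, 9, 10, 11, 12, 14, 15, 16, 17] (16 of 19).

Triangle areas on the boundary:
  f1: (p17, p9, p2) → 117.8853
  f2: (p10, p9, p2) → 48.4833
  f3: (p10, p9, p8) → 29.0239
  f4: (p7, p5, p2) → 57.5835
  f5: (p7, p17, p2) → 4.7722
  f6: (p7, p17, p5) → 16.1974
  f7: (p12, p5, p2) → 72.4612
  f8: (p12, p3, p5) → 12.4057
  f9: (p11, p3, p8) → 20.5658
  f10: (p11, p10, p2) → 57.2421
  f11: (p11, p10, p8) → 21.4805
  f12: (p11, p12, p2) → 69.4866
  f13: (p11, p12, p3) → 18.7119
  f14: (p4, p17, p9) → 59.4337
  f15: (p16, p4, p9) → 5.9946
  f16: (p1, p3, p8) → 18.2443
  f17: (p15, p17, p5) → 16.6917
  f18: (p15, p4, p17) → 13.5179
  f19: (p6, p1, p8) → 19.1453
  f20: (p6, p1, p4) → 30.0416
  f21: (p6, p16, p4) → 24.4378
  f22: (p6, p9, p8) → 20.3133
  f23: (p6, p16, p9) → 13.0800
  f24: (p14, p1, p4) → 19.5299
  f25: (p14, p15, p4) → 31.9899
  f26: (p14, p1, p3) → 10.5763
  f27: (p14, p3, p5) → 17.7428
  f28: (p14, p15, p5) → 23.7143
Σ area = 870.753

Euler: V−E+F = 16−42+28 = 2.
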